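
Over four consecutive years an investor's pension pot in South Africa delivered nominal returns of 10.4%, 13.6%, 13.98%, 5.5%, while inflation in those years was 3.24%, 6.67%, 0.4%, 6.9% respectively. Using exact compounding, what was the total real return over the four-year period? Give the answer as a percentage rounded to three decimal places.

Nominal growth factor = 1.1040 × 1.1360 × 1.1398 × 1.0550 = 1.508094
Price-level growth factor = 1.0324 × 1.0667 × 1.0040 × 1.0690 = 1.181957
Real growth factor = 1.508094 / 1.181957 = 1.275930
Total real return = 1.275930 − 1 → 27.593%.

27.593%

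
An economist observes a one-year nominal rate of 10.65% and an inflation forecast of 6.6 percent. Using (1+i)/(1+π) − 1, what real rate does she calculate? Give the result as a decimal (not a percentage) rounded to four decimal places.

0.0380

1 + r = 1.10650 / 1.06600 = 1.037992
r = 1.037992 − 1 = 3.7992%, i.e. 0.0380.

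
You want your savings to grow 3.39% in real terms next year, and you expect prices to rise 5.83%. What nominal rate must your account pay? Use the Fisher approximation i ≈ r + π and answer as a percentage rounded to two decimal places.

i ≈ r + π = 3.39% + 5.83% = 9.22%.

9.22%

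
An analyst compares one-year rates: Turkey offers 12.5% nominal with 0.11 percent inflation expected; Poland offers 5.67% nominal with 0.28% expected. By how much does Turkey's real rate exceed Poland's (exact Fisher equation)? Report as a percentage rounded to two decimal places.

7.00%

Turkey: (1 + 0.1250)/(1 + 0.0011) − 1 = 12.3764%
Poland: (1 + 0.0567)/(1 + 0.0028) − 1 = 5.3750%
Differential = 12.3764% − 5.3750% = 7.0014% → 7.00%.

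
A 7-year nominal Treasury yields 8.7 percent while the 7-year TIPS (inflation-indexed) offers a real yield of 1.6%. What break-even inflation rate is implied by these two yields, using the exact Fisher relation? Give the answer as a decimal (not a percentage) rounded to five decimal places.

0.06988

(1 + π) = (1 + i)/(1 + r) = 1.08700 / 1.01600 = 1.069882
Break-even inflation = 1.069882 − 1 → 0.06988.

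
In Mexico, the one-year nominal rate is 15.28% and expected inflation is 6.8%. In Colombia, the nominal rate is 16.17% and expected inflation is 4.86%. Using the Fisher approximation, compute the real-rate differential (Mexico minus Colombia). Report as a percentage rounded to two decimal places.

-2.83%

Mexico: 15.28% − 6.8% = 8.480%
Colombia: 16.17% − 4.86% = 11.310%
Differential = -2.830% → -2.83%.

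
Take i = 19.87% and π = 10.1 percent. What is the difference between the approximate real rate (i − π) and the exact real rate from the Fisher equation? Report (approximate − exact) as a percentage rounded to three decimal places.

Approximate: r ≈ 19.870% − 10.100% = 9.7700%
Exact: (1 + 0.1987)/(1 + 0.1010) − 1 = 8.8738%
Error = 9.7700% − 8.8738% = 0.8962% → 0.896%.

0.896%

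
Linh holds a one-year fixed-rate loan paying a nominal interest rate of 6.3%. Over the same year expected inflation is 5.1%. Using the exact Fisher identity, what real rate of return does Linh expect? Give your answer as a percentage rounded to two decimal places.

1.14%

By the Fisher identity, 1 + r = (1 + i)/(1 + π).
1 + r = 1.06300 / 1.05100 = 1.011418
r = 1.011418 − 1 = 1.1418%, i.e. 1.14%.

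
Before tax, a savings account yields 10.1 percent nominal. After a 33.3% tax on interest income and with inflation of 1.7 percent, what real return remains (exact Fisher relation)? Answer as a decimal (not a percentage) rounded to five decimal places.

After-tax nominal return = 10.1% × (1 − 0.333) = 6.7367%.
1 + r = 1.067367 / 1.01700 = 1.0495251
After-tax real rate = 1.0495251 − 1 → 0.04953.

0.04953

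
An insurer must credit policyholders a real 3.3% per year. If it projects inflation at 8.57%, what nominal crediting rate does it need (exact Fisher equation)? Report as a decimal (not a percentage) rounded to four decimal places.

0.1215

(1 + i) = (1 + r)(1 + π) = 1.03300 × 1.08570 = 1.1215281
i = 1.1215281 − 1, so the required nominal rate is 0.1215.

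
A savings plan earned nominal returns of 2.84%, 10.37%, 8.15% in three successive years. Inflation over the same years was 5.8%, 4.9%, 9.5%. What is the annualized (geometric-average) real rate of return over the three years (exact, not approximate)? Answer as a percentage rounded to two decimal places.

Nominal growth factor = 1.0284 × 1.1037 × 1.0815 = 1.22755125
Price-level growth factor = 1.0580 × 1.0490 × 1.0950 = 1.21527699
Real growth factor = 1.22755125 / 1.21527699 = 1.01009997
Annualized real rate = 1.01009997^(1/3) − 1 = 0.3355% → 0.34%.

0.34%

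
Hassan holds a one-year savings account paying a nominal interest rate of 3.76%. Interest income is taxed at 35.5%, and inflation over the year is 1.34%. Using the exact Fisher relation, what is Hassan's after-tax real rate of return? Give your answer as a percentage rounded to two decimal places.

1.07%

After-tax nominal return = 3.76% × (1 − 0.355) = 2.4252%.
1 + r = 1.024252 / 1.01340 = 1.010709
After-tax real rate = 1.010709 − 1 → 1.07%.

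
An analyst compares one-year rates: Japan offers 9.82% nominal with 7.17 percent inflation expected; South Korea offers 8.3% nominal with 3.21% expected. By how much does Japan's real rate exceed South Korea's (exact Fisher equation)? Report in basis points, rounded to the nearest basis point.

-246 basis points

Japan: (1 + 0.0982)/(1 + 0.0717) − 1 = 2.4727%
South Korea: (1 + 0.0830)/(1 + 0.0321) − 1 = 4.9317%
Differential = 2.4727% − 4.9317% = -2.4590% → -246 basis points.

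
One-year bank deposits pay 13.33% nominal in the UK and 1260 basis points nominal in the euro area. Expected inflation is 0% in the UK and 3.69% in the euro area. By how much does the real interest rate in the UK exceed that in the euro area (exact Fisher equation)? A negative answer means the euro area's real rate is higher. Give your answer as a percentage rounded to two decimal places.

4.74%

The UK: (1 + 0.1333)/(1 + 0.0000) − 1 = 13.3300%
The euro area: (1 + 0.1260)/(1 + 0.0369) − 1 = 8.5929%
Differential = 13.3300% − 8.5929% = 4.7371% → 4.74%.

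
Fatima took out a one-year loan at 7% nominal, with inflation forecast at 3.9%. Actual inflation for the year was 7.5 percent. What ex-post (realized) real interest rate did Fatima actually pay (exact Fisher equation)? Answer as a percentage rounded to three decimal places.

Ex-post: (1 + 0.0700)/(1 + 0.0750) − 1 = -0.4651%
So the realized real rate is -0.465%.

-0.465%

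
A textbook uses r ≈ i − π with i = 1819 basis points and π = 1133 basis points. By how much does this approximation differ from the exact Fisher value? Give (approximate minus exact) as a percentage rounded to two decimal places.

0.70%

Approximate: r ≈ 18.190% − 11.330% = 6.8600%
Exact: (1 + 0.1819)/(1 + 0.1133) − 1 = 6.1619%
Error = 6.8600% − 6.1619% = 0.6981% → 0.70%.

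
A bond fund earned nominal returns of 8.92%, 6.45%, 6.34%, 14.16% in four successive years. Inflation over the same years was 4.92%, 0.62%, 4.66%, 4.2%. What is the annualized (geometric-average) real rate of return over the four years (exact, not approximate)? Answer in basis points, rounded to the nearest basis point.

Compound the nominal returns: 1.0892 × 1.0645 × 1.0634 × 1.1416 = 1.40755027.
Compound inflation: 1.0492 × 1.0062 × 1.0466 × 1.0420 = 1.15130673.
Deflate: 1.40755027 / 1.15130673 = 1.22256757.
Annualized real rate = 1.22256757^(1/4) − 1 = 5.1522% → 515 basis points.

515 basis points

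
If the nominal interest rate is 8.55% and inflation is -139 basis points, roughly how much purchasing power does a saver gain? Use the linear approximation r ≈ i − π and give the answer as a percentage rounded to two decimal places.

9.94%

r ≈ i − π = 8.55% − (-1.39%) = 9.94%.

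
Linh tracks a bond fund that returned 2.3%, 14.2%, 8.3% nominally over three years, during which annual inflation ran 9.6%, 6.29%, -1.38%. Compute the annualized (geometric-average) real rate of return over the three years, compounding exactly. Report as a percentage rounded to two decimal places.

Compound the nominal returns: 1.0230 × 1.1420 × 1.0830 = 1.26523208.
Compound inflation: 1.0960 × 1.0629 × 0.9862 = 1.14886225.
Deflate: 1.26523208 / 1.14886225 = 1.10129137.
Annualized real rate = 1.10129137^(1/3) − 1 = 3.2684% → 3.27%.

3.27%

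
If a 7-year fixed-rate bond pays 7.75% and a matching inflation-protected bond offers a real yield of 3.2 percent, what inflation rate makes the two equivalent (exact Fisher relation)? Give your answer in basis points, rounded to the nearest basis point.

441 basis points

(1 + π) = (1 + i)/(1 + r) = 1.07750 / 1.03200 = 1.044089
Break-even inflation = 1.044089 − 1 → 441 basis points.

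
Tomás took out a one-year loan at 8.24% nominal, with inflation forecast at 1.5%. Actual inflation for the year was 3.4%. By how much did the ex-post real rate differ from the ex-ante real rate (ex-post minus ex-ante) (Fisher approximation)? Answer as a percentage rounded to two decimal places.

Ex-ante: 8.24% − 1.5% = 6.740%
Ex-post: 8.24% − 3.4% = 4.840%
Difference (ex-post − ex-ante) = -1.9000% → -1.90%.

-1.90%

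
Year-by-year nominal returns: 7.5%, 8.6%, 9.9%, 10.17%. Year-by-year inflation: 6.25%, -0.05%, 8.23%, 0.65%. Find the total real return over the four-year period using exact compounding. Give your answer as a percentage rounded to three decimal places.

Compound the nominal returns: 1.0750 × 1.0860 × 1.0990 × 1.1017 = 1.413511.
Compound inflation: 1.0625 × 0.9995 × 1.0823 × 1.0065 = 1.156840.
Deflate: 1.413511 / 1.156840 = 1.221873.
Total real return = 1.221873 − 1 → 22.187%.

22.187%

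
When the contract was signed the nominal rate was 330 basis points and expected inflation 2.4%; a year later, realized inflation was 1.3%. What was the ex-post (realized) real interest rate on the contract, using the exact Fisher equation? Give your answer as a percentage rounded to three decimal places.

1.974%

Ex-post: (1 + 0.0330)/(1 + 0.0130) − 1 = 1.9743%
So the realized real rate is 1.974%.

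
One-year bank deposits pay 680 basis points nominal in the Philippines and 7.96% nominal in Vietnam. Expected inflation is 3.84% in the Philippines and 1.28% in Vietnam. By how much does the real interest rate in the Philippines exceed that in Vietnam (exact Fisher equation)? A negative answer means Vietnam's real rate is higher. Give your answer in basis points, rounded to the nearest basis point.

-375 basis points

The Philippines: (1 + 0.0680)/(1 + 0.0384) − 1 = 2.85054%
Vietnam: (1 + 0.0796)/(1 + 0.0128) − 1 = 6.59558%
Differential = 2.85054% − 6.59558% = -3.74504% → -375 basis points.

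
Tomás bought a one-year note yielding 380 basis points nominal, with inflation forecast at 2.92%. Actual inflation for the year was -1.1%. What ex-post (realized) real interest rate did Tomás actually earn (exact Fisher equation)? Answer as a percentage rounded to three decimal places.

Ex-post: (1 + 0.0380)/(1 − 0.0110) − 1 = 4.954499%
So the realized real rate is 4.954%.

4.954%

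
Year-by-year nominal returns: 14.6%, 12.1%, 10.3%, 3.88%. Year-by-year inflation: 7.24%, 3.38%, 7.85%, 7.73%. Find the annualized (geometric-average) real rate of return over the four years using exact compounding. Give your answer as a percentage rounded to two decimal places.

3.39%

Compound the nominal returns: 1.1460 × 1.1210 × 1.1030 × 1.0388 = 1.47196568.
Compound inflation: 1.0724 × 1.0338 × 1.0785 × 1.0773 = 1.28810167.
Deflate: 1.47196568 / 1.28810167 = 1.14274029.
Annualized real rate = 1.14274029^(1/4) − 1 = 3.3920% → 3.39%.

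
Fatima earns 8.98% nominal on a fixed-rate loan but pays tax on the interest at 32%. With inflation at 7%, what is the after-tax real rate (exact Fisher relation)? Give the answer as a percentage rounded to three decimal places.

-0.835%

After-tax nominal return = 8.98% × (1 − 0.32) = 6.1064%.
1 + r = 1.061064 / 1.07000 = 0.991649
After-tax real rate = 0.991649 − 1 → -0.835%.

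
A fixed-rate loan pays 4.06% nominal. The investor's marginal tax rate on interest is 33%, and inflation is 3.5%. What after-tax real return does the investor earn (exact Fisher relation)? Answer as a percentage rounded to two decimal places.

-0.75%

After-tax nominal return = 4.06% × (1 − 0.33) = 2.7202%.
1 + r = 1.027202 / 1.03500 = 0.992466
After-tax real rate = 0.992466 − 1 → -0.75%.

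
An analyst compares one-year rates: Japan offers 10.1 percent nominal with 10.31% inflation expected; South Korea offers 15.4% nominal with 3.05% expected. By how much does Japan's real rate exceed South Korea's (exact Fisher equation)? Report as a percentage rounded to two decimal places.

Japan: (1 + 0.1010)/(1 + 0.1031) − 1 = -0.1904%
South Korea: (1 + 0.1540)/(1 + 0.0305) − 1 = 11.9845%
Differential = -0.1904% − 11.9845% = -12.1748% → -12.17%.

-12.17%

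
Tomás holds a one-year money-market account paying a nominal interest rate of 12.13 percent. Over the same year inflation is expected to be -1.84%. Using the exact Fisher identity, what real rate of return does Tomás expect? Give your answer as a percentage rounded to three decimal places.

By the Fisher identity, 1 + r = (1 + i)/(1 + π).
1 + r = 1.12130 / 0.98160 = 1.142319
r = 1.142319 − 1 = 14.2319%, i.e. 14.232%.

14.232%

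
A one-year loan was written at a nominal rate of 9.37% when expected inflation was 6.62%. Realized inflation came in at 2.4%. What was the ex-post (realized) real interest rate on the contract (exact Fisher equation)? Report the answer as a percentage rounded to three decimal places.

6.807%

Ex-post: (1 + 0.0937)/(1 + 0.0240) − 1 = 6.8066%
So the realized real rate is 6.807%.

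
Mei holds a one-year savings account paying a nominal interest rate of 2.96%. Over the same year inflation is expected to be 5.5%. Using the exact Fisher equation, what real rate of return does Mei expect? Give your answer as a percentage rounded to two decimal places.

-2.41%

By the Fisher equation, 1 + r = (1 + i)/(1 + π).
1 + r = 1.02960 / 1.05500 = 0.975924
r = 0.975924 − 1 = -2.4076%, i.e. -2.41%.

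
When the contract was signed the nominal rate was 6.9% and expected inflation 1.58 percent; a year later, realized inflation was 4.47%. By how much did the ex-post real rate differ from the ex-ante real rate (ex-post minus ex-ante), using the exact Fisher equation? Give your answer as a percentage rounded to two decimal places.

-2.91%

Ex-ante: (1 + 0.0690)/(1 + 0.0158) − 1 = 5.2373%
Ex-post: (1 + 0.0690)/(1 + 0.0447) − 1 = 2.3260%
Difference (ex-post − ex-ante) = -2.9112% → -2.91%.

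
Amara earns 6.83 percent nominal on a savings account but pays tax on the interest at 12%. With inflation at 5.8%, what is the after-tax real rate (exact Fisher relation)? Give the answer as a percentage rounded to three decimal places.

0.199%

After-tax nominal return = 6.83% × (1 − 0.12) = 6.0104%.
1 + r = 1.060104 / 1.05800 = 1.001989
After-tax real rate = 1.001989 − 1 → 0.199%.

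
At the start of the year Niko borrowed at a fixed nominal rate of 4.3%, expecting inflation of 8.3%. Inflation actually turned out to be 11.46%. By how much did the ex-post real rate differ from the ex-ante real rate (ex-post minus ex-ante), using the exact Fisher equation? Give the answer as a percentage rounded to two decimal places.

Ex-ante: (1 + 0.0430)/(1 + 0.0830) − 1 = -3.6934%
Ex-post: (1 + 0.0430)/(1 + 0.1146) − 1 = -6.4238%
Difference (ex-post − ex-ante) = -2.7304% → -2.73%.

-2.73%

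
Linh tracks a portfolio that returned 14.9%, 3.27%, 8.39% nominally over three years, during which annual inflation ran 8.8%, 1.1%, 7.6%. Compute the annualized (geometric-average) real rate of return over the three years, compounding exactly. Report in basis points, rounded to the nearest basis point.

Nominal growth factor = 1.1490 × 1.0327 × 1.0839 = 1.28612572
Price-level growth factor = 1.0880 × 1.0110 × 1.0760 = 1.18356557
Real growth factor = 1.28612572 / 1.18356557 = 1.08665354
Annualized real rate = 1.08665354^(1/3) − 1 = 2.8088% → 281 basis points.

281 basis points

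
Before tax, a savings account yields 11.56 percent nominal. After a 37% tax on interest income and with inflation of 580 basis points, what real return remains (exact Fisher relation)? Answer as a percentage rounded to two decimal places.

1.40%

After-tax nominal return = 11.56% × (1 − 0.37) = 7.2828%.
1 + r = 1.072828 / 1.05800 = 1.014015
After-tax real rate = 1.014015 − 1 → 1.40%.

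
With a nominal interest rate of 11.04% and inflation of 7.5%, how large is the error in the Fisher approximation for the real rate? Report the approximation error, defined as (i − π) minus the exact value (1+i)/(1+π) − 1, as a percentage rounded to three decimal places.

0.247%

Approximate: r ≈ 11.040% − 7.500% = 3.5400%
Exact: (1 + 0.1104)/(1 + 0.0750) − 1 = 3.2930%
Error = 3.5400% − 3.2930% = 0.2470% → 0.247%.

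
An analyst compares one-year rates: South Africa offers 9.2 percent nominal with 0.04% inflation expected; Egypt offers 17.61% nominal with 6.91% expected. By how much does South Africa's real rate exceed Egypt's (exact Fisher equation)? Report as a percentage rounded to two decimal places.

South Africa: (1 + 0.0920)/(1 + 0.0004) − 1 = 9.1563%
Egypt: (1 + 0.1761)/(1 + 0.0691) − 1 = 10.0084%
Differential = 9.1563% − 10.0084% = -0.8521% → -0.85%.

-0.85%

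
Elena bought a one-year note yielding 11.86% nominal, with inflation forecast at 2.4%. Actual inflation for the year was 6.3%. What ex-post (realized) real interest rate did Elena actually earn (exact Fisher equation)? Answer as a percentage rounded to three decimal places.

Ex-post: (1 + 0.1186)/(1 + 0.0630) − 1 = 5.23048%
So the realized real rate is 5.230%.

5.230%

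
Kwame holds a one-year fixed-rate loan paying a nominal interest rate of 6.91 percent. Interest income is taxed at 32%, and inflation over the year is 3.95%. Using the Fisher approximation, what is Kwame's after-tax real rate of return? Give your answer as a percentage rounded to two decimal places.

After-tax nominal return = 6.91% × (1 − 0.32) = 4.6988%.
r ≈ 4.6988% − 3.95% → 0.75%.

0.75%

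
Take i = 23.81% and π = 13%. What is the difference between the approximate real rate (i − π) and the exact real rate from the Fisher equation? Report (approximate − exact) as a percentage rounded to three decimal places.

1.244%

Approximate: r ≈ 23.810% − 13.000% = 10.8100%
Exact: (1 + 0.2381)/(1 + 0.1300) − 1 = 9.5664%
Error = 10.8100% − 9.5664% = 1.2436% → 1.244%.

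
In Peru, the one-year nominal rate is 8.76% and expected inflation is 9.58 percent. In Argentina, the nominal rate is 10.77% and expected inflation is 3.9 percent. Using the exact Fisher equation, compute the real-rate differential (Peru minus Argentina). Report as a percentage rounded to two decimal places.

-7.36%

Peru: (1 + 0.0876)/(1 + 0.0958) − 1 = -0.7483%
Argentina: (1 + 0.1077)/(1 + 0.0390) − 1 = 6.6121%
Differential = -0.7483% − 6.6121% = -7.3604% → -7.36%.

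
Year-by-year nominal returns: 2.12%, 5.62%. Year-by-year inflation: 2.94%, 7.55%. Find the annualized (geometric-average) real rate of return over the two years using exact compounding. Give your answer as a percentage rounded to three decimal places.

Compound the nominal returns: 1.0212 × 1.0562 = 1.07859144.
Compound inflation: 1.0294 × 1.0755 = 1.10711970.
Deflate: 1.07859144 / 1.10711970 = 0.97423200.
Annualized real rate = 0.97423200^(1/2) − 1 = -1.2968% → -1.297%.

-1.297%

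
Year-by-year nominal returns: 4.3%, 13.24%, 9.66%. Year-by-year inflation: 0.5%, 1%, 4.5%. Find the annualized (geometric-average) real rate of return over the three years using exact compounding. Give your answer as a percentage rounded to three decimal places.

Compound the nominal returns: 1.0430 × 1.1324 × 1.0966 = 1.29518680.
Compound inflation: 1.0050 × 1.0100 × 1.0450 = 1.06072725.
Deflate: 1.29518680 / 1.06072725 = 1.22103661.
Annualized real rate = 1.22103661^(1/3) − 1 = 6.8832% → 6.883%.

6.883%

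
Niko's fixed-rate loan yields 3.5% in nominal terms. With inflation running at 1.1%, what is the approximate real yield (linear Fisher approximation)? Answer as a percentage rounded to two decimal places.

2.40%

r ≈ i − π = 3.5% − 1.1% = 2.40%.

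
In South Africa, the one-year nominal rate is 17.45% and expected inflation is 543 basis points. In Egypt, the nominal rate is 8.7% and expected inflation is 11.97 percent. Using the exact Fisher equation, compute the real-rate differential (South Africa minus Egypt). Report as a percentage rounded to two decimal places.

14.32%

South Africa: (1 + 0.1745)/(1 + 0.0543) − 1 = 11.4009%
Egypt: (1 + 0.0870)/(1 + 0.1197) − 1 = -2.9204%
Differential = 11.4009% − (-2.9204%) = 14.3214% → 14.32%.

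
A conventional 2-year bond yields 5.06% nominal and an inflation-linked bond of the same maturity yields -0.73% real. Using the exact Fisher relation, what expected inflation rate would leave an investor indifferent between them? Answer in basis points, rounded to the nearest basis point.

583 basis points

(1 + π) = (1 + i)/(1 + r) = 1.05060 / 0.99270 = 1.058326
Break-even inflation = 1.058326 − 1 → 583 basis points.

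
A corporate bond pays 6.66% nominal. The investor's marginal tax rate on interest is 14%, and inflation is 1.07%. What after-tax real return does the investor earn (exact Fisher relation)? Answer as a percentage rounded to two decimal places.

4.61%

After-tax nominal return = 6.66% × (1 − 0.14) = 5.7276%.
1 + r = 1.057276 / 1.01070 = 1.046083
After-tax real rate = 1.046083 − 1 → 4.61%.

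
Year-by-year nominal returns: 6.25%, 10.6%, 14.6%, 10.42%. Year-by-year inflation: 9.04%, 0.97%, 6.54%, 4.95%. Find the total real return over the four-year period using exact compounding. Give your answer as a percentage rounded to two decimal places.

20.79%

Nominal growth factor = 1.0625 × 1.1060 × 1.1460 × 1.1042 = 1.487019
Price-level growth factor = 1.0904 × 1.0097 × 1.0654 × 1.0495 = 1.231043
Real growth factor = 1.487019 / 1.231043 = 1.207934
Total real return = 1.207934 − 1 → 20.79%.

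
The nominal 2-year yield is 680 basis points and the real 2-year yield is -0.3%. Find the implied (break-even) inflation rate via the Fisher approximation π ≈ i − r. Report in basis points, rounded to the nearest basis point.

π ≈ i − r = 6.8% − (-0.3%) → 710 basis points.

710 basis points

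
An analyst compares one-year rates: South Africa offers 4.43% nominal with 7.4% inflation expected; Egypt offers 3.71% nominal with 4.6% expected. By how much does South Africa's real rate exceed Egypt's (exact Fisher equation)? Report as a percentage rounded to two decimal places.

-1.91%

South Africa: (1 + 0.0443)/(1 + 0.0740) − 1 = -2.7654%
Egypt: (1 + 0.0371)/(1 + 0.0460) − 1 = -0.8509%
Differential = -2.7654% − (-0.8509%) = -1.9145% → -1.91%.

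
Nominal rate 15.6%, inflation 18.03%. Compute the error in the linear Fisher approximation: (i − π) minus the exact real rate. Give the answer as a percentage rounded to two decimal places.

Approximate: r ≈ 15.600% − 18.030% = -2.4300%
Exact: (1 + 0.1560)/(1 + 0.1803) − 1 = -2.0588%
Error = -2.4300% − (-2.0588%) = -0.3712% → -0.37%.

-0.37%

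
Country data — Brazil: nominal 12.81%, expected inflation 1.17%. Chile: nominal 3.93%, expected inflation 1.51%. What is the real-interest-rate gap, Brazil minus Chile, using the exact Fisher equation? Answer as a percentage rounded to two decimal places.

Brazil: (1 + 0.1281)/(1 + 0.0117) − 1 = 11.5054%
Chile: (1 + 0.0393)/(1 + 0.0151) − 1 = 2.3840%
Differential = 11.5054% − 2.3840% = 9.1214% → 9.12%.

9.12%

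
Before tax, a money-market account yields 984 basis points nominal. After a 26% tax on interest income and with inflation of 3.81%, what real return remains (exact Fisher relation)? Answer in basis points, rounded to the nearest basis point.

After-tax nominal return = 9.84% × (1 − 0.26) = 7.2816%.
1 + r = 1.072816 / 1.03810 = 1.033442
After-tax real rate = 1.033442 − 1 → 334 basis points.

334 basis points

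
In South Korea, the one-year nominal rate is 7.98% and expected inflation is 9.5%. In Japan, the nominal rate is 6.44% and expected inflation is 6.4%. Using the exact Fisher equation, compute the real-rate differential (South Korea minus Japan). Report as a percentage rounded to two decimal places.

-1.43%

South Korea: (1 + 0.0798)/(1 + 0.0950) − 1 = -1.3881%
Japan: (1 + 0.0644)/(1 + 0.0640) − 1 = 0.0376%
Differential = -1.3881% − 0.0376% = -1.4257% → -1.43%.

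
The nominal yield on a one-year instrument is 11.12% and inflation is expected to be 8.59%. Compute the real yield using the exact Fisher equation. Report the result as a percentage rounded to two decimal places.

By the Fisher relation, 1 + r = (1 + i)/(1 + π).
1 + r = 1.11120 / 1.08590 = 1.023299
r = 1.023299 − 1 = 2.3299%, i.e. 2.33%.

2.33%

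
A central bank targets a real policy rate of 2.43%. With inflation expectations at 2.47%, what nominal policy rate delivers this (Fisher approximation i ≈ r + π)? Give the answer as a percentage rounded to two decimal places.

4.90%

i ≈ r + π = 2.43% + 2.47% = 4.90%.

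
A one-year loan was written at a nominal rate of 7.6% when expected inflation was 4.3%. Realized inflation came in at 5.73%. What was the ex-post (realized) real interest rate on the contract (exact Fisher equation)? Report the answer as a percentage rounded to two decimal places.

Ex-post: (1 + 0.0760)/(1 + 0.0573) − 1 = 1.7687%
So the realized real rate is 1.77%.

1.77%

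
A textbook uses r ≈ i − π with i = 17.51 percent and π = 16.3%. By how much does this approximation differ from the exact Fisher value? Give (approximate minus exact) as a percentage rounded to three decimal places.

Approximate: r ≈ 17.510% − 16.300% = 1.2100%
Exact: (1 + 0.1751)/(1 + 0.1630) − 1 = 1.0404%
Error = 1.2100% − 1.0404% = 0.1696% → 0.170%.

0.170%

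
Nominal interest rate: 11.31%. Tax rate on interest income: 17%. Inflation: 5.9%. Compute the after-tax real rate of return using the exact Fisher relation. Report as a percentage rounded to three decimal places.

3.293%

After-tax nominal return = 11.31% × (1 − 0.17) = 9.3873%.
1 + r = 1.093873 / 1.05900 = 1.032930
After-tax real rate = 1.032930 − 1 → 3.293%.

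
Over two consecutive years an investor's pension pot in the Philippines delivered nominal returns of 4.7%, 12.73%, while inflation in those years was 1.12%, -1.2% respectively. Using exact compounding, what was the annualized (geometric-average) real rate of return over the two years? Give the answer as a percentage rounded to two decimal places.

8.69%

Nominal growth factor = 1.0470 × 1.1273 = 1.18028310
Price-level growth factor = 1.0112 × 0.9880 = 0.99906560
Real growth factor = 1.18028310 / 0.99906560 = 1.18138699
Annualized real rate = 1.18138699^(1/2) − 1 = 8.6916% → 8.69%.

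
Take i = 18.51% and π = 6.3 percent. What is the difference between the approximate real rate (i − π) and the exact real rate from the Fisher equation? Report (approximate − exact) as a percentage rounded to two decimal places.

0.72%

Approximate: r ≈ 18.510% − 6.300% = 12.2100%
Exact: (1 + 0.1851)/(1 + 0.0630) − 1 = 11.4864%
Error = 12.2100% − 11.4864% = 0.7236% → 0.72%.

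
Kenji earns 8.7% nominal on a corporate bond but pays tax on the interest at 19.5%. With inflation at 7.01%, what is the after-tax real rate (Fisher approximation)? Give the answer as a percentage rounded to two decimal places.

After-tax nominal return = 8.7% × (1 − 0.195) = 7.0035%.
r ≈ 7.0035% − 7.01% → -0.01%.

-0.01%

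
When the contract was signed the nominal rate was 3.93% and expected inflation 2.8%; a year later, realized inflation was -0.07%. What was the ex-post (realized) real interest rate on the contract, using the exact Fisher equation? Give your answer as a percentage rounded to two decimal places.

4.00%

Ex-post: (1 + 0.0393)/(1 − 0.0007) − 1 = 4.0028%
So the realized real rate is 4.00%.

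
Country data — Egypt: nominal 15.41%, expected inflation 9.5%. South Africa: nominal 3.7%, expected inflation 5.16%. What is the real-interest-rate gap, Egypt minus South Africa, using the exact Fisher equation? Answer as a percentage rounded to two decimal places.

Egypt: (1 + 0.1541)/(1 + 0.0950) − 1 = 5.3973%
South Africa: (1 + 0.0370)/(1 + 0.0516) − 1 = -1.3884%
Differential = 5.3973% − (-1.3884%) = 6.7856% → 6.79%.

6.79%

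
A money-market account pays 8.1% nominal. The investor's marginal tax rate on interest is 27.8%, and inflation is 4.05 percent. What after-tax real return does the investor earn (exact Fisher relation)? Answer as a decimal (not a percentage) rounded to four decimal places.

After-tax nominal return = 8.1% × (1 − 0.278) = 5.8482%.
1 + r = 1.058482 / 1.04050 = 1.017282
After-tax real rate = 1.017282 − 1 → 0.0173.

0.0173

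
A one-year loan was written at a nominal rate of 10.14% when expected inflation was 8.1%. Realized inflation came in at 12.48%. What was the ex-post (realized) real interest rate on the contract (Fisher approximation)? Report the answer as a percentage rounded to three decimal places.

Ex-post: 10.14% − 12.48% = -2.340%
So the realized real rate is -2.340%.

-2.340%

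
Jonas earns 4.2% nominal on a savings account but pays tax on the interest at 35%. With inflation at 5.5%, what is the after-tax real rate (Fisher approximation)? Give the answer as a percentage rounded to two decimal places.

-2.77%

After-tax nominal return = 4.2% × (1 − 0.35) = 2.7300%.
r ≈ 2.7300% − 5.5% → -2.77%.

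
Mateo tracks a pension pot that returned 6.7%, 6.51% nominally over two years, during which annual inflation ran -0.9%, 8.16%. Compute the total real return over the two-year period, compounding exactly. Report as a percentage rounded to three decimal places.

6.027%

Compound the nominal returns: 1.0670 × 1.0651 = 1.1364617.
Compound inflation: 0.9910 × 1.0816 = 1.0718656.
Deflate: 1.1364617 / 1.0718656 = 1.0602651.
Total real return = 1.0602651 − 1 → 6.027%.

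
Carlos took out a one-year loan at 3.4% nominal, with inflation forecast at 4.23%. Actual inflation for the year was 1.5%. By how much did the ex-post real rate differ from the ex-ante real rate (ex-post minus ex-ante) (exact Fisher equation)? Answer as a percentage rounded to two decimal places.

2.67%

Ex-ante: (1 + 0.0340)/(1 + 0.0423) − 1 = -0.7963%
Ex-post: (1 + 0.0340)/(1 + 0.0150) − 1 = 1.8719%
Difference (ex-post − ex-ante) = 2.6682% → 2.67%.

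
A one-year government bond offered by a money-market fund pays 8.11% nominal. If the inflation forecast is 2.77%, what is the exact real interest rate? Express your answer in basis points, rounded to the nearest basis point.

1 + r = 1.08110 / 1.02770 = 1.051961
r = 1.051961 − 1 = 5.1961%, i.e. 520 basis points.

520 basis points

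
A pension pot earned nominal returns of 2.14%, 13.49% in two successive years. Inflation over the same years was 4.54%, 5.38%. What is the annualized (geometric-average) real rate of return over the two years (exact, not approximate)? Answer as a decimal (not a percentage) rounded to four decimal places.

0.0258

Nominal growth factor = 1.0214 × 1.1349 = 1.15918686
Price-level growth factor = 1.0454 × 1.0538 = 1.10164252
Real growth factor = 1.15918686 / 1.10164252 = 1.05223504
Annualized real rate = 1.05223504^(1/2) − 1 = 2.5785% → 0.0258.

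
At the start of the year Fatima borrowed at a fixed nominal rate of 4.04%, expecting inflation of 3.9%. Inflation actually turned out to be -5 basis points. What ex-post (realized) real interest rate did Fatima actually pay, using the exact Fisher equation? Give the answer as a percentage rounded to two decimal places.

4.09%

Ex-post: (1 + 0.0404)/(1 − 0.0005) − 1 = 4.0920%
So the realized real rate is 4.09%.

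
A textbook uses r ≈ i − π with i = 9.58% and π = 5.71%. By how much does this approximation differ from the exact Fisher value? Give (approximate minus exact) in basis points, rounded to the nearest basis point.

21 basis points

Approximate: r ≈ 9.580% − 5.710% = 3.8700%
Exact: (1 + 0.0958)/(1 + 0.0571) − 1 = 3.6610%
Error = 3.8700% − 3.6610% = 0.2090% → 21 basis points.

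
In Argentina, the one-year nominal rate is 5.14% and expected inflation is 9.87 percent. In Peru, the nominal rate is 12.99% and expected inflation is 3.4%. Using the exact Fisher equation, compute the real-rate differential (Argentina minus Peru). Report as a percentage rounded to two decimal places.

Argentina: (1 + 0.0514)/(1 + 0.0987) − 1 = -4.3051%
Peru: (1 + 0.1299)/(1 + 0.0340) − 1 = 9.2747%
Differential = -4.3051% − 9.2747% = -13.5797% → -13.58%.

-13.58%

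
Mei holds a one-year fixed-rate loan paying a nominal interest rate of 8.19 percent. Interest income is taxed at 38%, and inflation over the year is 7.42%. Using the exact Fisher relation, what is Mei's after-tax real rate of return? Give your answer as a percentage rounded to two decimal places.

After-tax nominal return = 8.19% × (1 − 0.38) = 5.0778%.
1 + r = 1.050778 / 1.07420 = 0.978196
After-tax real rate = 0.978196 − 1 → -2.18%.

-2.18%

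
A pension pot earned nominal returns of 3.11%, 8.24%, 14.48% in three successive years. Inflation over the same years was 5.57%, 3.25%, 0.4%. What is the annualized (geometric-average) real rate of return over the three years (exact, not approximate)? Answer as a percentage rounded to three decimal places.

Nominal growth factor = 1.0311 × 1.0824 × 1.1448 = 1.277668510
Price-level growth factor = 1.0557 × 1.0325 × 1.0040 = 1.094370291
Real growth factor = 1.277668510 / 1.094370291 = 1.167491955
Annualized real rate = 1.167491955^(1/3) − 1 = 5.29748% → 5.297%.

5.297%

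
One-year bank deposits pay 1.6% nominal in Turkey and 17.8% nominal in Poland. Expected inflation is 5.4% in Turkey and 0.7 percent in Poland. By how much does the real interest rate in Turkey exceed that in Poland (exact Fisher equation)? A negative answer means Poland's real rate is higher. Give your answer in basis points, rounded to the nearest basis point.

-2059 basis points

Turkey: (1 + 0.0160)/(1 + 0.0540) − 1 = -3.6053%
Poland: (1 + 0.1780)/(1 + 0.0070) − 1 = 16.9811%
Differential = -3.6053% − 16.9811% = -20.5864% → -2059 basis points.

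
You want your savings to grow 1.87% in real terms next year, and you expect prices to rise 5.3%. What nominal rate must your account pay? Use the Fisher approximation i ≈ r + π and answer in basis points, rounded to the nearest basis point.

i ≈ r + π = 1.87% + 5.3% = 717 basis points.

717 basis points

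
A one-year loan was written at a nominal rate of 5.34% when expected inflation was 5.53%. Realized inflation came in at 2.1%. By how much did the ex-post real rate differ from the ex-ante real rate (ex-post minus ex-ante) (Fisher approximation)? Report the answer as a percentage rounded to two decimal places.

Ex-ante: 5.34% − 5.53% = -0.190%
Ex-post: 5.34% − 2.1% = 3.240%
Difference (ex-post − ex-ante) = 3.4300% → 3.43%.

3.43%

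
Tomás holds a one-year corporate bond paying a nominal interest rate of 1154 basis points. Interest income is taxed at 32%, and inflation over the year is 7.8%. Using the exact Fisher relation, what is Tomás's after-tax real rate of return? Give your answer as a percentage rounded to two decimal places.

After-tax nominal return = 11.54% × (1 − 0.32) = 7.8472%.
1 + r = 1.078472 / 1.07800 = 1.000438
After-tax real rate = 1.000438 − 1 → 0.04%.

0.04%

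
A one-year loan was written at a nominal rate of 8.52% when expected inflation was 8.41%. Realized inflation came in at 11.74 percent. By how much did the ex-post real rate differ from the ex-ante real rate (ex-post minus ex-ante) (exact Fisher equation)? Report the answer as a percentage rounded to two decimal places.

Ex-ante: (1 + 0.0852)/(1 + 0.0841) − 1 = 0.1015%
Ex-post: (1 + 0.0852)/(1 + 0.1174) − 1 = -2.8817%
Difference (ex-post − ex-ante) = -2.9832% → -2.98%.

-2.98%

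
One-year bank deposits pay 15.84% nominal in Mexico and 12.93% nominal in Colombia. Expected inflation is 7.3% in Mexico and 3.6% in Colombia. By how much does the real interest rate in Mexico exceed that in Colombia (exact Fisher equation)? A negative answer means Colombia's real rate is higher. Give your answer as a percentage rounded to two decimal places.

-1.05%

Mexico: (1 + 0.1584)/(1 + 0.0730) − 1 = 7.9590%
Colombia: (1 + 0.1293)/(1 + 0.0360) − 1 = 9.0058%
Differential = 7.9590% − 9.0058% = -1.0468% → -1.05%.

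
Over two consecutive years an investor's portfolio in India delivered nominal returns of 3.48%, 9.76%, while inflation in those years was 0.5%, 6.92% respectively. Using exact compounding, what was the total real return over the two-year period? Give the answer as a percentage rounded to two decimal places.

Nominal growth factor = 1.0348 × 1.0976 = 1.135796
Price-level growth factor = 1.0050 × 1.0692 = 1.074546
Real growth factor = 1.135796 / 1.074546 = 1.057001
Total real return = 1.057001 − 1 → 5.70%.

5.70%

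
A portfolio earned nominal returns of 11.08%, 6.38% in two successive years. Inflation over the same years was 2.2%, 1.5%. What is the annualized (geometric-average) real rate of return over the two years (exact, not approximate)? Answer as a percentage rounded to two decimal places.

6.73%

Compound the nominal returns: 1.1108 × 1.0638 = 1.18166904.
Compound inflation: 1.0220 × 1.0150 = 1.03733000.
Deflate: 1.18166904 / 1.03733000 = 1.13914477.
Annualized real rate = 1.13914477^(1/2) − 1 = 6.7307% → 6.73%.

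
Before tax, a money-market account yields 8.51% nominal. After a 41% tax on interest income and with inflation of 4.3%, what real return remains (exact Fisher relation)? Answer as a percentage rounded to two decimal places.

0.69%

After-tax nominal return = 8.51% × (1 − 0.41) = 5.0209%.
1 + r = 1.050209 / 1.04300 = 1.006912
After-tax real rate = 1.006912 − 1 → 0.69%.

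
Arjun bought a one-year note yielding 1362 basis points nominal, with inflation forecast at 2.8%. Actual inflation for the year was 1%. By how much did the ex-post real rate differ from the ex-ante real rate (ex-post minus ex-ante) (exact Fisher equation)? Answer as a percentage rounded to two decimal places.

1.97%

Ex-ante: (1 + 0.1362)/(1 + 0.0280) − 1 = 10.5253%
Ex-post: (1 + 0.1362)/(1 + 0.0100) − 1 = 12.4950%
Difference (ex-post − ex-ante) = 1.9698% → 1.97%.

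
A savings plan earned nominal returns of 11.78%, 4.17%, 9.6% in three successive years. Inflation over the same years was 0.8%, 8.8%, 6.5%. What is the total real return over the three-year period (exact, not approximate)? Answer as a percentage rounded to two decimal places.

9.26%

Compound the nominal returns: 1.1178 × 1.0417 × 1.0960 = 1.276196.
Compound inflation: 1.0080 × 1.0880 × 1.0650 = 1.167990.
Deflate: 1.276196 / 1.167990 = 1.092643.
Total real return = 1.092643 − 1 → 9.26%.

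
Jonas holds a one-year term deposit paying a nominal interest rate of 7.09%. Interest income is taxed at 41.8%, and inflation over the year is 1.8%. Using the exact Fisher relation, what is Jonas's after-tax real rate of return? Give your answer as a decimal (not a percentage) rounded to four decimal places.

After-tax nominal return = 7.09% × (1 − 0.418) = 4.12638%.
1 + r = 1.0412638 / 1.01800 = 1.022852
After-tax real rate = 1.022852 − 1 → 0.0229.

0.0229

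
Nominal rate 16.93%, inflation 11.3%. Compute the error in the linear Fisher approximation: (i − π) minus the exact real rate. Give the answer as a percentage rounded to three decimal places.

Approximate: r ≈ 16.930% − 11.300% = 5.6300%
Exact: (1 + 0.1693)/(1 + 0.1130) − 1 = 5.0584%
Error = 5.6300% − 5.0584% = 0.5716% → 0.572%.

0.572%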